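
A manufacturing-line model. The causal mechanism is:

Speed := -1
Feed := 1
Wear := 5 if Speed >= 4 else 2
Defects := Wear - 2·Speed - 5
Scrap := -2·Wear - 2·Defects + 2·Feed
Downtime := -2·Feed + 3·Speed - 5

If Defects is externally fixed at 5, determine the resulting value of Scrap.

-12

Intervening sets Defects = 5 and removes its equation (Defects := Wear - 2·Speed - 5).
Wear = 5 if Speed >= 4 else 2  [with Speed=-1]  = 2
Scrap = -2·Wear - 2·Defects + 2·Feed  [with Wear=2, Defects=5, Feed=1]  = -12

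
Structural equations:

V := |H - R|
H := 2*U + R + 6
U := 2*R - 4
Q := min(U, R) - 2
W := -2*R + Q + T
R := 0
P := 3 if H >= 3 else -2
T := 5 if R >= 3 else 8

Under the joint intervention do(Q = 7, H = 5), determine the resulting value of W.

The joint intervention fixes Q = 7, H = 5, removing each variable's own equation.
T = 5 if R >= 3 else 8  [with R=0]  = 8
W = -2*R + Q + T  [with R=0, Q=7, T=8]  = 15

15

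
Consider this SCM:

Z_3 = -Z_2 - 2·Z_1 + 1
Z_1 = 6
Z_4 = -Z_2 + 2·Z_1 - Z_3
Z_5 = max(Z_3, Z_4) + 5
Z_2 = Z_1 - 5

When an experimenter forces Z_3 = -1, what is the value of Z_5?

17

do(Z_3=-1) replaces the equation Z_3 = -Z_2 - 2·Z_1 + 1 with the constant Z_3 = -1.
Z_2 = Z_1 - 5  [with Z_1=6]  = 1
Z_4 = -Z_2 + 2·Z_1 - Z_3  [with Z_2=1, Z_1=6, Z_3=-1]  = 12
Z_5 = max(Z_3, Z_4) + 5  [with Z_3=-1, Z_4=12]  = 17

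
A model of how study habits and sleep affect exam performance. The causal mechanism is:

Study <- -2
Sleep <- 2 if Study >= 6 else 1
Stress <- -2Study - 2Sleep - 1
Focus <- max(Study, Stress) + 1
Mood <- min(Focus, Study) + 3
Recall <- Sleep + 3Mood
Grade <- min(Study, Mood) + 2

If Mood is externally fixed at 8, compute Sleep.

1

Under do(Mood=8), the mechanism Mood <- min(Focus, Study) + 3 is discarded; Mood is fixed at 8.
No directed path runs from Mood to Sleep, so Sleep keeps its natural value.
Sleep = 2 if Study >= 6 else 1  [with Study=-2]  = 1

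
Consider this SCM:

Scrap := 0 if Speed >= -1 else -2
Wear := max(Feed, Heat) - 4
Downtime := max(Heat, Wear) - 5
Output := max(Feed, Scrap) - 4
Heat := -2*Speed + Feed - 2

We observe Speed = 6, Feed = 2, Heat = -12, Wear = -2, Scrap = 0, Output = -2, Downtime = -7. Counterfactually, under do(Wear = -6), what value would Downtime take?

The intervention breaks the incoming arrows to Wear: Wear := max(Feed, Heat) - 4 no longer applies, and Wear = -6.
Heat = -2*Speed + Feed - 2  [with Speed=6, Feed=2]  = -12
Downtime = max(Heat, Wear) - 5  [with Heat=-12, Wear=-6]  = -11

-11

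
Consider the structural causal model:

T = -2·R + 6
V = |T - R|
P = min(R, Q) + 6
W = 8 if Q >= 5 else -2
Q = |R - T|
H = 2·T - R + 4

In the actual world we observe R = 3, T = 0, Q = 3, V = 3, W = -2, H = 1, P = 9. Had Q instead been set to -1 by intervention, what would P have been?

5

The intervention breaks the incoming arrows to Q: Q = |R - T| no longer applies, and Q = -1.
P = min(R, Q) + 6  [with R=3, Q=-1]  = 5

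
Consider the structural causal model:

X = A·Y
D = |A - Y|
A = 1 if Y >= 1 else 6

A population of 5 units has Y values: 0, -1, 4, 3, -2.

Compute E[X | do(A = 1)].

Under do(A=1), A's equation is replaced by A=1 for every unit. Per-unit X: 0, -1, 4, 3, -2. Mean = 0.8.

0.8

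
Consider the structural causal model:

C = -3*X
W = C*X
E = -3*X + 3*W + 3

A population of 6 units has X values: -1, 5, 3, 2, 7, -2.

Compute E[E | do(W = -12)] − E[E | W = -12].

-7

The intervention sets W=-12 in all 6 units regardless of X. Recomputing E per unit gives -30, -48, -42, -39, -54, -27; average -40.
Observing W=-12 restricts to units where W's equation naturally yields -12: X ∈ {2, -2}. In that subpopulation E = -39, -27, mean -33.
Difference = -40 − (-33) = -7.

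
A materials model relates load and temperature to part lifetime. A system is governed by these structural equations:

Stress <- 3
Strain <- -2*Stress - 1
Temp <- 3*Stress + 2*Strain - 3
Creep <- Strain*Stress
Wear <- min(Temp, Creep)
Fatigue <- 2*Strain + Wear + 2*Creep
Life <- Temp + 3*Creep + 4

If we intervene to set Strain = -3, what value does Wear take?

-9

do(Strain=-3) replaces the equation Strain <- -2*Stress - 1 with the constant Strain = -3.
Temp = 3*Stress + 2*Strain - 3  [with Stress=3, Strain=-3]  = 0
Creep = Strain*Stress  [with Strain=-3, Stress=3]  = -9
Wear = min(Temp, Creep)  [with Temp=0, Creep=-9]  = -9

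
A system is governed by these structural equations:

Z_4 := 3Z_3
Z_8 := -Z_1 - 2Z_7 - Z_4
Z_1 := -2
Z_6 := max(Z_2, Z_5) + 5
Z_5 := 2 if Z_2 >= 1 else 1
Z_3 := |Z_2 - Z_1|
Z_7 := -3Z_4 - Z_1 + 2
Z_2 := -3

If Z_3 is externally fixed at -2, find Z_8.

The intervention breaks the incoming arrows to Z_3: Z_3 := |Z_2 - Z_1| no longer applies, and Z_3 = -2.
Z_4 = 3Z_3  [with Z_3=-2]  = -6
Z_7 = -3Z_4 - Z_1 + 2  [with Z_4=-6, Z_1=-2]  = 22
Z_8 = -Z_1 - 2Z_7 - Z_4  [with Z_1=-2, Z_7=22, Z_4=-6]  = -36

-36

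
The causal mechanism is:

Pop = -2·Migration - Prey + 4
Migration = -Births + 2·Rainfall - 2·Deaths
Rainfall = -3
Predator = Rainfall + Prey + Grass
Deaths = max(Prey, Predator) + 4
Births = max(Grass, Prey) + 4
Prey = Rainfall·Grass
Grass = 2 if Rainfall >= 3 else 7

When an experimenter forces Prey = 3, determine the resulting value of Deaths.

11

The intervention breaks the incoming arrows to Prey: Prey = Rainfall·Grass no longer applies, and Prey = 3.
Grass = 2 if Rainfall >= 3 else 7  [with Rainfall=-3]  = 7
Predator = Rainfall + Prey + Grass  [with Rainfall=-3, Prey=3, Grass=7]  = 7
Deaths = max(Prey, Predator) + 4  [with Prey=3, Predator=7]  = 11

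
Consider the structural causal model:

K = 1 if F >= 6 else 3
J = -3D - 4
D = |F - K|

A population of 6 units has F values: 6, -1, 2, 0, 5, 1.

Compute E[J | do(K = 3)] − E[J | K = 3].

-0.3

do(K=3) breaks K's dependence on F. With K=3 fixed, J across the units is -13, -16, -7, -13, -10, -10, mean -11.5.
E[J|K=3] averages over only the 5 units with K=3 (F = -1, 2, 0, 5, 1): J = -16, -7, -13, -10, -10, mean -11.2.
Difference = -11.5 − (-11.2) = -0.3.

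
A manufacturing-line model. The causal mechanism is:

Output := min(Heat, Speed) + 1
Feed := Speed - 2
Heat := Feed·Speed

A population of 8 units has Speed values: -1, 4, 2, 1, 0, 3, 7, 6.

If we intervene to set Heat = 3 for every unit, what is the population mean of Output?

do(Heat=3) breaks Heat's dependence on Speed. With Heat=3 fixed, Output across the units is 0, 4, 3, 2, 1, 4, 4, 4, mean 2.75.

2.75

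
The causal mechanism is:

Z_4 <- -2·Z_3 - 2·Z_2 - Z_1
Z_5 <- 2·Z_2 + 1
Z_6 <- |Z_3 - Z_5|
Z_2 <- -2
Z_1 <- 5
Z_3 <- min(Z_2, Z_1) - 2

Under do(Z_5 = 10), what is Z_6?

14

The intervention breaks the incoming arrows to Z_5: Z_5 <- 2·Z_2 + 1 no longer applies, and Z_5 = 10.
Z_3 = min(Z_2, Z_1) - 2  [with Z_2=-2, Z_1=5]  = -4
Z_6 = |Z_3 - Z_5|  [with Z_3=-4, Z_5=10]  = 14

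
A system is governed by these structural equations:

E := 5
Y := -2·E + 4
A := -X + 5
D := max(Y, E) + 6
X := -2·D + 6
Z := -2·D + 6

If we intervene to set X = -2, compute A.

Under do(X=-2), the mechanism X := -2·D + 6 is discarded; X is fixed at -2.
A = -X + 5  [with X=-2]  = 7

7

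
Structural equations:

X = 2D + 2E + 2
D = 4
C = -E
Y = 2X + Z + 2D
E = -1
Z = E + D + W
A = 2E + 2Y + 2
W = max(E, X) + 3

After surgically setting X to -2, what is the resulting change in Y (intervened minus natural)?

The intervention breaks the incoming arrows to X: X = 2D + 2E + 2 no longer applies, and X = -2.
W = max(E, X) + 3  [with E=-1, X=-2]  = 2
Z = E + D + W  [with E=-1, D=4, W=2]  = 5
Y = 2X + Z + 2D  [with X=-2, Z=5, D=4]  = 9
Without intervention: X = 2D + 2E + 2  [with D=4, E=-1]  = 8; W = max(E, X) + 3  [with E=-1, X=8]  = 11; Z = E + D + W  [with E=-1, D=4, W=11]  = 14; Y = 2X + Z + 2D  [with X=8, Z=14, D=4]  = 38.
Change = 9 − 38 = -29.

-29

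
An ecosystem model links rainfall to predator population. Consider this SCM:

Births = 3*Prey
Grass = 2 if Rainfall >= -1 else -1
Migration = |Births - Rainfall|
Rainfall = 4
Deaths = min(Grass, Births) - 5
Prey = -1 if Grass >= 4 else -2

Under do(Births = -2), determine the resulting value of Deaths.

Intervening sets Births = -2 and removes its equation (Births = 3*Prey).
Grass = 2 if Rainfall >= -1 else -1  [with Rainfall=4]  = 2
Deaths = min(Grass, Births) - 5  [with Grass=2, Births=-2]  = -7

-7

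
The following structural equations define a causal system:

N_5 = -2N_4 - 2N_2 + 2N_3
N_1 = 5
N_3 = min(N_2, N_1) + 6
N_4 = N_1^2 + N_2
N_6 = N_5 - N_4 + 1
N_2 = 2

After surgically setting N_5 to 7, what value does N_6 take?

The intervention breaks the incoming arrows to N_5: N_5 = -2N_4 - 2N_2 + 2N_3 no longer applies, and N_5 = 7.
N_4 = N_1^2 + N_2  [with N_1=5, N_2=2]  = 27
N_6 = N_5 - N_4 + 1  [with N_5=7, N_4=27]  = -19

-19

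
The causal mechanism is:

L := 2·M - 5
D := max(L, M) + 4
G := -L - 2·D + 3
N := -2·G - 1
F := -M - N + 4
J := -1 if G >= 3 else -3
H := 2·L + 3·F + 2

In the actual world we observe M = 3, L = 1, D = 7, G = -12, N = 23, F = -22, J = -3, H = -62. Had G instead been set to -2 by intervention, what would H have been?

do(G=-2) replaces the equation G := -L - 2·D + 3 with the constant G = -2.
L = 2·M - 5  [with M=3]  = 1
N = -2·G - 1  [with G=-2]  = 3
F = -M - N + 4  [with M=3, N=3]  = -2
H = 2·L + 3·F + 2  [with L=1, F=-2]  = -2

-2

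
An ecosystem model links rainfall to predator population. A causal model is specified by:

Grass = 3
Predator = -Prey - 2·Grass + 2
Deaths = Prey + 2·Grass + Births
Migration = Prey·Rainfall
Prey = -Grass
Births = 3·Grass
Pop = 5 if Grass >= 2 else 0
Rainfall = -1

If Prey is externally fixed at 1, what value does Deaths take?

16

The intervention breaks the incoming arrows to Prey: Prey = -Grass no longer applies, and Prey = 1.
Births = 3·Grass  [with Grass=3]  = 9
Deaths = Prey + 2·Grass + Births  [with Prey=1, Grass=3, Births=9]  = 16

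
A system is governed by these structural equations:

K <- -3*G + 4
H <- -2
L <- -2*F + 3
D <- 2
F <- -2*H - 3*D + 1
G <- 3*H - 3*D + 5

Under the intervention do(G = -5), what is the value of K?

19

do(G=-5) replaces the equation G <- 3*H - 3*D + 5 with the constant G = -5.
K = -3*G + 4  [with G=-5]  = 19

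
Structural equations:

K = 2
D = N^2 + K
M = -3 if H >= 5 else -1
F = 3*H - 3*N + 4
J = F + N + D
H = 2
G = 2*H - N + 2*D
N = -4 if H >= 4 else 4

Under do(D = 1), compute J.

Under do(D=1), the mechanism D = N^2 + K is discarded; D is fixed at 1.
N = -4 if H >= 4 else 4  [with H=2]  = 4
F = 3*H - 3*N + 4  [with H=2, N=4]  = -2
J = F + N + D  [with F=-2, N=4, D=1]  = 3

3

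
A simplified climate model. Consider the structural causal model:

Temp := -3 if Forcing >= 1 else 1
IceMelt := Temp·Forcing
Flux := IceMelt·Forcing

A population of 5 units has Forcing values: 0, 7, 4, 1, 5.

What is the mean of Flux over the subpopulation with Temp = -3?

-68.25

E[Flux|Temp=-3] averages over only the 4 units with Temp=-3 (Forcing = 7, 4, 1, 5): Flux = -147, -48, -3, -75, mean -68.25.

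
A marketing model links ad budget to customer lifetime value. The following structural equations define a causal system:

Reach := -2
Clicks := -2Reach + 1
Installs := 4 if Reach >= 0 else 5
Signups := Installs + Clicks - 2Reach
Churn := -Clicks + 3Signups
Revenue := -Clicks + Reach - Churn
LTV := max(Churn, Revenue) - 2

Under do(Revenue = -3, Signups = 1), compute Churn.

-2

Setting Revenue = -3, Signups = 1 by intervention discards those variables' equations.
Clicks = -2Reach + 1  [with Reach=-2]  = 5
Churn = -Clicks + 3Signups  [with Clicks=5, Signups=1]  = -2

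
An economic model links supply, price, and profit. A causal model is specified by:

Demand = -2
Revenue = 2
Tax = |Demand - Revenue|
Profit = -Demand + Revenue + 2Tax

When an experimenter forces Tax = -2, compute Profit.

0

The intervention breaks the incoming arrows to Tax: Tax = |Demand - Revenue| no longer applies, and Tax = -2.
Profit = -Demand + Revenue + 2Tax  [with Demand=-2, Revenue=2, Tax=-2]  = 0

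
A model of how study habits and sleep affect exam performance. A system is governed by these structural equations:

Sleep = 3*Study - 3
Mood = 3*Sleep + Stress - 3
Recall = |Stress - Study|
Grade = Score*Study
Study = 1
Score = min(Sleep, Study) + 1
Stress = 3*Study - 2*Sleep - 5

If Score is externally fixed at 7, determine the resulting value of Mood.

Intervening sets Score = 7 and removes its equation (Score = min(Sleep, Study) + 1).
No directed path runs from Score to Mood, so Mood keeps its natural value.
Sleep = 3*Study - 3  [with Study=1]  = 0
Stress = 3*Study - 2*Sleep - 5  [with Study=1, Sleep=0]  = -2
Mood = 3*Sleep + Stress - 3  [with Sleep=0, Stress=-2]  = -5

-5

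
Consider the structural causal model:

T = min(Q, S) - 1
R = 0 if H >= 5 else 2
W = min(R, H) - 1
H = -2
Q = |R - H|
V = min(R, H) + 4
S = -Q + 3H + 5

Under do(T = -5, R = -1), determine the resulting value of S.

The joint intervention fixes T = -5, R = -1, removing each variable's own equation.
Q = |R - H|  [with R=-1, H=-2]  = 1
S = -Q + 3H + 5  [with Q=1, H=-2]  = -2

-2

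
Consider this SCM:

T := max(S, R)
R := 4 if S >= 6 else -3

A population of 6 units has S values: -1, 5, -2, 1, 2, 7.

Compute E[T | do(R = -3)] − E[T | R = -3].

1

Under do(R=-3), R's equation is replaced by R=-3 for every unit. Per-unit T: -1, 5, -2, 1, 2, 7. Mean = 2.
Observing R=-3 restricts to units where R's equation naturally yields -3: S ∈ {-1, 5, -2, 1, 2}. In that subpopulation T = -1, 5, -2, 1, 2, mean 1.
Difference = 2 − 1 = 1.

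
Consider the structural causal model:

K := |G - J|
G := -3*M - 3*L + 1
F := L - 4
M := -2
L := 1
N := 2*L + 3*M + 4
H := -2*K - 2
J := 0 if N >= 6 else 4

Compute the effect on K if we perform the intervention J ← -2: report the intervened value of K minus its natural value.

6

The intervention breaks the incoming arrows to J: J := 0 if N >= 6 else 4 no longer applies, and J = -2.
G = -3*M - 3*L + 1  [with M=-2, L=1]  = 4
K = |G - J|  [with G=4, J=-2]  = 6
Without intervention: G = -3*M - 3*L + 1  [with M=-2, L=1]  = 4; N = 2*L + 3*M + 4  [with L=1, M=-2]  = 0; J = 0 if N >= 6 else 4  [with N=0]  = 4; K = |G - J|  [with G=4, J=4]  = 0.
Change = 6 − 0 = 6.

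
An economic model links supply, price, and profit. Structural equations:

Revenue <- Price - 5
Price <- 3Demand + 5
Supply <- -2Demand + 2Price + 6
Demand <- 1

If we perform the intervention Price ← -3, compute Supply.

-2

The intervention breaks the incoming arrows to Price: Price <- 3Demand + 5 no longer applies, and Price = -3.
Supply = -2Demand + 2Price + 6  [with Demand=1, Price=-3]  = -2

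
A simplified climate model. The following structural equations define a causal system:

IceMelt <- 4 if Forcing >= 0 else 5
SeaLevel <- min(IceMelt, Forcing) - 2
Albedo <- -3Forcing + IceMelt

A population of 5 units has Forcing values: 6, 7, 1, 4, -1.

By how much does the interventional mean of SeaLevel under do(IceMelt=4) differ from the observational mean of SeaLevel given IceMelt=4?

do(IceMelt=4) breaks IceMelt's dependence on Forcing. With IceMelt=4 fixed, SeaLevel across the units is 2, 2, -1, 2, -3, mean 0.4.
Observing IceMelt=4 restricts to units where IceMelt's equation naturally yields 4: Forcing ∈ {6, 7, 1, 4}. In that subpopulation SeaLevel = 2, 2, -1, 2, mean 1.25.
Difference = 0.4 − 1.25 = -0.85.

-0.85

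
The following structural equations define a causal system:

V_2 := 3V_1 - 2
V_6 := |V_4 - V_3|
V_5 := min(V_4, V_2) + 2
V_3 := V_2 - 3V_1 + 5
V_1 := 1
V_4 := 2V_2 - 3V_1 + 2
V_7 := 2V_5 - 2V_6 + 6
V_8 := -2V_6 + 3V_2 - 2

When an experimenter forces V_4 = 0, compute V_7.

4

The intervention breaks the incoming arrows to V_4: V_4 := 2V_2 - 3V_1 + 2 no longer applies, and V_4 = 0.
V_2 = 3V_1 - 2  [with V_1=1]  = 1
V_3 = V_2 - 3V_1 + 5  [with V_2=1, V_1=1]  = 3
V_5 = min(V_4, V_2) + 2  [with V_4=0, V_2=1]  = 2
V_6 = |V_4 - V_3|  [with V_4=0, V_3=3]  = 3
V_7 = 2V_5 - 2V_6 + 6  [with V_5=2, V_6=3]  = 4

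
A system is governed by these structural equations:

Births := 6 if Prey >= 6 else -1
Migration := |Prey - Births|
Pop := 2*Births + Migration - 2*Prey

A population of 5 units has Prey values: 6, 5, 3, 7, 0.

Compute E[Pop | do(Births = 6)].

Under do(Births=6), Births's equation is replaced by Births=6 for every unit. Per-unit Pop: 0, 3, 9, -1, 18. Mean = 5.8.

5.8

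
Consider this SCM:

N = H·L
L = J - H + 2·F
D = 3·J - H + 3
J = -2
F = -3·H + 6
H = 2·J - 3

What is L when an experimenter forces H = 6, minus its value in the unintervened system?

do(H=6) replaces the equation H = 2·J - 3 with the constant H = 6.
F = -3·H + 6  [with H=6]  = -12
L = J - H + 2·F  [with J=-2, H=6, F=-12]  = -32
Without intervention: H = 2·J - 3  [with J=-2]  = -7; F = -3·H + 6  [with H=-7]  = 27; L = J - H + 2·F  [with J=-2, H=-7, F=27]  = 59.
Change = -32 − 59 = -91.

-91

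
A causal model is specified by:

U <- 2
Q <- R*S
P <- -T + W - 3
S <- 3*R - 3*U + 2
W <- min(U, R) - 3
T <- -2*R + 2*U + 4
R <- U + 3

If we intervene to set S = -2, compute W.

-1

do(S=-2) replaces the equation S <- 3*R - 3*U + 2 with the constant S = -2.
W is not downstream of the intervention, so its value is determined by the original equations.
R = U + 3  [with U=2]  = 5
W = min(U, R) - 3  [with U=2, R=5]  = -1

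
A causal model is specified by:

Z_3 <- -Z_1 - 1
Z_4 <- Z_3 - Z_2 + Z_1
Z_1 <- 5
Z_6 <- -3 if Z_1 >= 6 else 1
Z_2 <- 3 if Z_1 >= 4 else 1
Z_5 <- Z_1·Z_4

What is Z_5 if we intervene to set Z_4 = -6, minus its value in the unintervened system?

-10

Intervening sets Z_4 = -6 and removes its equation (Z_4 <- Z_3 - Z_2 + Z_1).
Z_5 = Z_1·Z_4  [with Z_1=5, Z_4=-6]  = -30
Without intervention: Z_2 = 3 if Z_1 >= 4 else 1  [with Z_1=5]  = 3; Z_3 = -Z_1 - 1  [with Z_1=5]  = -6; Z_4 = Z_3 - Z_2 + Z_1  [with Z_3=-6, Z_2=3, Z_1=5]  = -4; Z_5 = Z_1·Z_4  [with Z_1=5, Z_4=-4]  = -20.
Change = -30 − (-20) = -10.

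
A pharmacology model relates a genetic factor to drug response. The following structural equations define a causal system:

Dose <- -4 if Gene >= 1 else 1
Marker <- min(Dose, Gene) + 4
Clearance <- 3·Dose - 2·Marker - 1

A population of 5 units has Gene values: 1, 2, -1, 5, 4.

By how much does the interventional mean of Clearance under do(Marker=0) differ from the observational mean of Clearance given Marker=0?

3

do(Marker=0) breaks Marker's dependence on Gene. With Marker=0 fixed, Clearance across the units is -13, -13, 2, -13, -13, mean -10.
Conditioning on Marker=0 selects the 4 unit(s) with Gene ∈ {1, 2, 5, 4}. Their Clearance values: -13, -13, -13, -13. Mean = -13.
Difference = -10 − (-13) = 3.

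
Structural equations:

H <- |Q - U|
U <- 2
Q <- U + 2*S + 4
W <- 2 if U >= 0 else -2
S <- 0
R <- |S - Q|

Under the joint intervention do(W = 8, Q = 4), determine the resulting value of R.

The joint intervention fixes W = 8, Q = 4, removing each variable's own equation.
R = |S - Q|  [with S=0, Q=4]  = 4

4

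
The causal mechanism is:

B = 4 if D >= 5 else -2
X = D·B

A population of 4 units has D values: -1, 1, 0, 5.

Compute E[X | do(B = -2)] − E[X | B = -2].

The intervention sets B=-2 in all 4 units regardless of D. Recomputing X per unit gives 2, -2, 0, -10; average -2.5.
Observing B=-2 restricts to units where B's equation naturally yields -2: D ∈ {-1, 1, 0}. In that subpopulation X = 2, -2, 0, mean 0.
Difference = -2.5 − 0 = -2.5.

-2.5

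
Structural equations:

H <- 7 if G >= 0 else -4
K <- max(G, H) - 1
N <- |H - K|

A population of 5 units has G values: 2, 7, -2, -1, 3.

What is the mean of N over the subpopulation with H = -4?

1.5

Observing H=-4 restricts to units where H's equation naturally yields -4: G ∈ {-2, -1}. In that subpopulation N = 1, 2, mean 1.5.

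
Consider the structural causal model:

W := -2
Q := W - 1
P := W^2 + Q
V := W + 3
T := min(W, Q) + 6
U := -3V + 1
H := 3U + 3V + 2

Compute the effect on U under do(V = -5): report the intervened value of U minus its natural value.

Under do(V=-5), the mechanism V := W + 3 is discarded; V is fixed at -5.
U = -3V + 1  [with V=-5]  = 16
Without intervention: V = W + 3  [with W=-2]  = 1; U = -3V + 1  [with V=1]  = -2.
Change = 16 − (-2) = 18.

18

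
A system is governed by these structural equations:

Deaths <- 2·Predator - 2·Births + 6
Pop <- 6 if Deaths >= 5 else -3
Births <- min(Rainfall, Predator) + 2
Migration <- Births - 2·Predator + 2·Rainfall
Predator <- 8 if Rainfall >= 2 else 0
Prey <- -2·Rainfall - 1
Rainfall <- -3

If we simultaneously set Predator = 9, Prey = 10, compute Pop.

The joint intervention fixes Predator = 9, Prey = 10, removing each variable's own equation.
Births = min(Rainfall, Predator) + 2  [with Rainfall=-3, Predator=9]  = -1
Deaths = 2·Predator - 2·Births + 6  [with Predator=9, Births=-1]  = 26
Pop = 6 if Deaths >= 5 else -3  [with Deaths=26]  = 6

6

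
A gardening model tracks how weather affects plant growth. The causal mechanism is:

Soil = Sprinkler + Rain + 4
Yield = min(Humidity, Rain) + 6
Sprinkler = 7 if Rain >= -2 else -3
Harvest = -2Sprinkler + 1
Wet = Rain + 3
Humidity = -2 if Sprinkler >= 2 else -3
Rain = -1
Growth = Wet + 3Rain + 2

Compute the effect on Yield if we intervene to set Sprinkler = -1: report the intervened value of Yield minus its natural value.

Under do(Sprinkler=-1), the mechanism Sprinkler = 7 if Rain >= -2 else -3 is discarded; Sprinkler is fixed at -1.
Humidity = -2 if Sprinkler >= 2 else -3  [with Sprinkler=-1]  = -3
Yield = min(Humidity, Rain) + 6  [with Humidity=-3, Rain=-1]  = 3
Without intervention: Sprinkler = 7 if Rain >= -2 else -3  [with Rain=-1]  = 7; Humidity = -2 if Sprinkler >= 2 else -3  [with Sprinkler=7]  = -2; Yield = min(Humidity, Rain) + 6  [with Humidity=-2, Rain=-1]  = 4.
Change = 3 − 4 = -1.

-1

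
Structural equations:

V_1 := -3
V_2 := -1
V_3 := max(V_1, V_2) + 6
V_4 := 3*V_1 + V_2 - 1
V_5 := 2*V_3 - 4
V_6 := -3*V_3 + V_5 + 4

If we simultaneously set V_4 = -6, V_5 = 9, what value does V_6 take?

-2

The joint intervention fixes V_4 = -6, V_5 = 9, removing each variable's own equation.
V_3 = max(V_1, V_2) + 6  [with V_1=-3, V_2=-1]  = 5
V_6 = -3*V_3 + V_5 + 4  [with V_3=5, V_5=9]  = -2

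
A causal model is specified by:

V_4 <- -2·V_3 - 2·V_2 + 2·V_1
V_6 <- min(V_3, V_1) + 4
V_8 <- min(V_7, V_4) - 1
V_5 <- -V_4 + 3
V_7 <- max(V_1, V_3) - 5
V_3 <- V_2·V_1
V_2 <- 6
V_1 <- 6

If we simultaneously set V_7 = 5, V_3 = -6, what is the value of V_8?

4

Setting V_7 = 5, V_3 = -6 by intervention discards those variables' equations.
V_4 = -2·V_3 - 2·V_2 + 2·V_1  [with V_3=-6, V_2=6, V_1=6]  = 12
V_8 = min(V_7, V_4) - 1  [with V_7=5, V_4=12]  = 4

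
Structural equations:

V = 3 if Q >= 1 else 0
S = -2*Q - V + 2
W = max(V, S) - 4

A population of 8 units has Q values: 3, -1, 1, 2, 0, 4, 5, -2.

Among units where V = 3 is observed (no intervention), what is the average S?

E[S|V=3] averages over only the 5 units with V=3 (Q = 3, 1, 2, 4, 5): S = -7, -3, -5, -9, -11, mean -7.

-7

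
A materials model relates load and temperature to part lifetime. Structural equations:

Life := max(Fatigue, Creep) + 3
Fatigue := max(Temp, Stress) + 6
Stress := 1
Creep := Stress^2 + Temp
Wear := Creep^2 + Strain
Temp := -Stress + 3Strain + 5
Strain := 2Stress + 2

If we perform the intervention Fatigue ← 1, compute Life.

Intervening sets Fatigue = 1 and removes its equation (Fatigue := max(Temp, Stress) + 6).
Strain = 2Stress + 2  [with Stress=1]  = 4
Temp = -Stress + 3Strain + 5  [with Stress=1, Strain=4]  = 16
Creep = Stress^2 + Temp  [with Stress=1, Temp=16]  = 17
Life = max(Fatigue, Creep) + 3  [with Fatigue=1, Creep=17]  = 20

20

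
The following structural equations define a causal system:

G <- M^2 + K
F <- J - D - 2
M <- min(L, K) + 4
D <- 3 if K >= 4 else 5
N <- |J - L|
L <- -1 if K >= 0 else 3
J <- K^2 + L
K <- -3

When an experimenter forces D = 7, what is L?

Under do(D=7), the mechanism D <- 3 if K >= 4 else 5 is discarded; D is fixed at 7.
L is not downstream of the intervention, so its value is determined by the original equations.
L = -1 if K >= 0 else 3  [with K=-3]  = 3

3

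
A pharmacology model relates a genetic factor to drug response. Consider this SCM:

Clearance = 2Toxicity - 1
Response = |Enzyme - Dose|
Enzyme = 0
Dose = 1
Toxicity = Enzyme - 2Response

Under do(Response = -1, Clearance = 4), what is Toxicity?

The joint intervention fixes Response = -1, Clearance = 4, removing each variable's own equation.
Toxicity = Enzyme - 2Response  [with Enzyme=0, Response=-1]  = 2

2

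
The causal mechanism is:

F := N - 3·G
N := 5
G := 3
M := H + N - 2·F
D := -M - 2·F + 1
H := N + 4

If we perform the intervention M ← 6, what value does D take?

3

The intervention breaks the incoming arrows to M: M := H + N - 2·F no longer applies, and M = 6.
F = N - 3·G  [with N=5, G=3]  = -4
D = -M - 2·F + 1  [with M=6, F=-4]  = 3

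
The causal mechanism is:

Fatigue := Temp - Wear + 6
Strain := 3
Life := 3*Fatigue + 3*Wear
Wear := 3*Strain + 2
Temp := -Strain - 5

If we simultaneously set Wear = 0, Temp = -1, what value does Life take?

Setting Wear = 0, Temp = -1 by intervention discards those variables' equations.
Fatigue = Temp - Wear + 6  [with Temp=-1, Wear=0]  = 5
Life = 3*Fatigue + 3*Wear  [with Fatigue=5, Wear=0]  = 15

15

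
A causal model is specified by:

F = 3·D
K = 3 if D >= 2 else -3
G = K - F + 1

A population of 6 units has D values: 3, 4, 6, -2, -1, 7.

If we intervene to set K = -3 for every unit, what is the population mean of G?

The intervention sets K=-3 in all 6 units regardless of D. Recomputing G per unit gives -11, -14, -20, 4, 1, -23; average -10.5.

-10.5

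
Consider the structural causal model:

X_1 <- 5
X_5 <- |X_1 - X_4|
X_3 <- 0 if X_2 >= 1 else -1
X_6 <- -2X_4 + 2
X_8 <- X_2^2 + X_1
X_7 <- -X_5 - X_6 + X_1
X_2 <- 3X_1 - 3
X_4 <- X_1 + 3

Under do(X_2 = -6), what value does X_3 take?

The intervention breaks the incoming arrows to X_2: X_2 <- 3X_1 - 3 no longer applies, and X_2 = -6.
X_3 = 0 if X_2 >= 1 else -1  [with X_2=-6]  = -1

-1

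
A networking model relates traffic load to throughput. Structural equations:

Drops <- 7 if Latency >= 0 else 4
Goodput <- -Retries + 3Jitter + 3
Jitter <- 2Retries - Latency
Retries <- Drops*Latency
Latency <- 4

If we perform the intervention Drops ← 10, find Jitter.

76

Under do(Drops=10), the mechanism Drops <- 7 if Latency >= 0 else 4 is discarded; Drops is fixed at 10.
Retries = Drops*Latency  [with Drops=10, Latency=4]  = 40
Jitter = 2Retries - Latency  [with Retries=40, Latency=4]  = 76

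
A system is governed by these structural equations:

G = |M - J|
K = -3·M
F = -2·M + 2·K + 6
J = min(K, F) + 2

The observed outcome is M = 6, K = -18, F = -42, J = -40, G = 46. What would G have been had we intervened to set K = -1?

12

do(K=-1) replaces the equation K = -3·M with the constant K = -1.
F = -2·M + 2·K + 6  [with M=6, K=-1]  = -8
J = min(K, F) + 2  [with K=-1, F=-8]  = -6
G = |M - J|  [with M=6, J=-6]  = 12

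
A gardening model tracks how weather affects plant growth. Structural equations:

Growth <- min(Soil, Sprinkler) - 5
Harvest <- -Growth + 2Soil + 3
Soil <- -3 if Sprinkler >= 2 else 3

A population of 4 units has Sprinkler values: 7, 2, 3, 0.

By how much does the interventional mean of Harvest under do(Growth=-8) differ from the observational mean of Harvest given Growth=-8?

3

Under do(Growth=-8), Growth's equation is replaced by Growth=-8 for every unit. Per-unit Harvest: 5, 5, 5, 17. Mean = 8.
E[Harvest|Growth=-8] averages over only the 3 units with Growth=-8 (Sprinkler = 7, 2, 3): Harvest = 5, 5, 5, mean 5.
Difference = 8 − 5 = 3.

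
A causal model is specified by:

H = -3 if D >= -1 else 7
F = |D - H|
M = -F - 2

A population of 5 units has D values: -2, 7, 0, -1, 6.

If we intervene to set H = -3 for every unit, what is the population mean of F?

5

The intervention sets H=-3 in all 5 units regardless of D. Recomputing F per unit gives 1, 10, 3, 2, 9; average 5.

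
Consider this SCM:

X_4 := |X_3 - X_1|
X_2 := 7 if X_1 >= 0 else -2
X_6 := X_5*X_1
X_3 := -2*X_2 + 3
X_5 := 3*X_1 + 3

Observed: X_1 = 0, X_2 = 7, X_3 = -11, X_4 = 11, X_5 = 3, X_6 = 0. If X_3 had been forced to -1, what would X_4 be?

The intervention breaks the incoming arrows to X_3: X_3 := -2*X_2 + 3 no longer applies, and X_3 = -1.
X_4 = |X_3 - X_1|  [with X_3=-1, X_1=0]  = 1

1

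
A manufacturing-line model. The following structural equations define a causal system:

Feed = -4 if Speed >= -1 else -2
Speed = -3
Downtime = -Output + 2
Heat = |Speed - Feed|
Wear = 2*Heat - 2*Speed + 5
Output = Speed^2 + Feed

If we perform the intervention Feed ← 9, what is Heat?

12

The intervention breaks the incoming arrows to Feed: Feed = -4 if Speed >= -1 else -2 no longer applies, and Feed = 9.
Heat = |Speed - Feed|  [with Speed=-3, Feed=9]  = 12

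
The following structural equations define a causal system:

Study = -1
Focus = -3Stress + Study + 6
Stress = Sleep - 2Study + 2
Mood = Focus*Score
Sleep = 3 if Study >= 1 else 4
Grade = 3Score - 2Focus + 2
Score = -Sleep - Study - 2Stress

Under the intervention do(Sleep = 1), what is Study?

-1

Under do(Sleep=1), the mechanism Sleep = 3 if Study >= 1 else 4 is discarded; Sleep is fixed at 1.
Study is not downstream of the intervention, so its value is determined by the original equations.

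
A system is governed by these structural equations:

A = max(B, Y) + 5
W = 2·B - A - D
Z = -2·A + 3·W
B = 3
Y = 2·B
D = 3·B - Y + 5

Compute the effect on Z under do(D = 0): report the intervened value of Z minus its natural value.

24

The intervention breaks the incoming arrows to D: D = 3·B - Y + 5 no longer applies, and D = 0.
Y = 2·B  [with B=3]  = 6
A = max(B, Y) + 5  [with B=3, Y=6]  = 11
W = 2·B - A - D  [with B=3, A=11, D=0]  = -5
Z = -2·A + 3·W  [with A=11, W=-5]  = -37
Without intervention: Y = 2·B  [with B=3]  = 6; D = 3·B - Y + 5  [with B=3, Y=6]  = 8; A = max(B, Y) + 5  [with B=3, Y=6]  = 11; W = 2·B - A - D  [with B=3, A=11, D=8]  = -13; Z = -2·A + 3·W  [with A=11, W=-13]  = -61.
Change = -37 − (-61) = 24.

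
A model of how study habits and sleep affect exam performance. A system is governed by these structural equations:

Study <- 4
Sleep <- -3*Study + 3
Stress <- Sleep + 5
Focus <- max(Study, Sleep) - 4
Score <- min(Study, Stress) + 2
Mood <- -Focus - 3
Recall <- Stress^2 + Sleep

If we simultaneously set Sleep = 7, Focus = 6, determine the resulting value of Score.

6

Setting Sleep = 7, Focus = 6 by intervention discards those variables' equations.
Stress = Sleep + 5  [with Sleep=7]  = 12
Score = min(Study, Stress) + 2  [with Study=4, Stress=12]  = 6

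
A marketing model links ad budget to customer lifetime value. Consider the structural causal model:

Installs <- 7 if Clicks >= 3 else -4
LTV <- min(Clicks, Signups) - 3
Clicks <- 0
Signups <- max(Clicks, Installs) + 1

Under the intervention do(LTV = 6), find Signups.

Under do(LTV=6), the mechanism LTV <- min(Clicks, Signups) - 3 is discarded; LTV is fixed at 6.
Since Signups is not a descendant of the intervened variable, it is unaffected.
Installs = 7 if Clicks >= 3 else -4  [with Clicks=0]  = -4
Signups = max(Clicks, Installs) + 1  [with Clicks=0, Installs=-4]  = 1

1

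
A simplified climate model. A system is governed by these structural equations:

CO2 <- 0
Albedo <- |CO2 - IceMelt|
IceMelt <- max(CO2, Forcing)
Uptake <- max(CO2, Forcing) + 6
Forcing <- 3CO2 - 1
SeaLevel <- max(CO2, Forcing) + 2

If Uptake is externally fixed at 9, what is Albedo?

0

do(Uptake=9) replaces the equation Uptake <- max(CO2, Forcing) + 6 with the constant Uptake = 9.
No directed path runs from Uptake to Albedo, so Albedo keeps its natural value.
Forcing = 3CO2 - 1  [with CO2=0]  = -1
IceMelt = max(CO2, Forcing)  [with CO2=0, Forcing=-1]  = 0
Albedo = |CO2 - IceMelt|  [with CO2=0, IceMelt=0]  = 0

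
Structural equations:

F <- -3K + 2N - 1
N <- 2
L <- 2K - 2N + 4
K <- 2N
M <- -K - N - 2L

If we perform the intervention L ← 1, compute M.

Intervening sets L = 1 and removes its equation (L <- 2K - 2N + 4).
K = 2N  [with N=2]  = 4
M = -K - N - 2L  [with K=4, N=2, L=1]  = -8

-8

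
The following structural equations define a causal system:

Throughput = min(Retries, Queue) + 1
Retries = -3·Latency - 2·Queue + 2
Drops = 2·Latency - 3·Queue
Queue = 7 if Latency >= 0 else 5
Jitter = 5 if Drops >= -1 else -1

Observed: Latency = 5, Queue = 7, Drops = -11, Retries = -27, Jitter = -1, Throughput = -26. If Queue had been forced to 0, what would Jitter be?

5

do(Queue=0) replaces the equation Queue = 7 if Latency >= 0 else 5 with the constant Queue = 0.
Drops = 2·Latency - 3·Queue  [with Latency=5, Queue=0]  = 10
Jitter = 5 if Drops >= -1 else -1  [with Drops=10]  = 5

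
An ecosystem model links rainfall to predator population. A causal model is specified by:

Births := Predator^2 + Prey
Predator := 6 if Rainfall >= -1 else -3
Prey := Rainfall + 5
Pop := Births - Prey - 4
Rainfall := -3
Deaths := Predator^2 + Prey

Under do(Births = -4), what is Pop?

Under do(Births=-4), the mechanism Births := Predator^2 + Prey is discarded; Births is fixed at -4.
Prey = Rainfall + 5  [with Rainfall=-3]  = 2
Pop = Births - Prey - 4  [with Births=-4, Prey=2]  = -10

-10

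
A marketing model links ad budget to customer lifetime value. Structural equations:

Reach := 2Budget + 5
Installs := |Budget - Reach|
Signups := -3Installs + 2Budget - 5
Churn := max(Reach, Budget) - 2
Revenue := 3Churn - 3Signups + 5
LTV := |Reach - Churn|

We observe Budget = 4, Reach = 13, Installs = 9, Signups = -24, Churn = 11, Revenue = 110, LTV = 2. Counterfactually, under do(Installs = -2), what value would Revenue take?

11

The intervention breaks the incoming arrows to Installs: Installs := |Budget - Reach| no longer applies, and Installs = -2.
Reach = 2Budget + 5  [with Budget=4]  = 13
Signups = -3Installs + 2Budget - 5  [with Installs=-2, Budget=4]  = 9
Churn = max(Reach, Budget) - 2  [with Reach=13, Budget=4]  = 11
Revenue = 3Churn - 3Signups + 5  [with Churn=11, Signups=9]  = 11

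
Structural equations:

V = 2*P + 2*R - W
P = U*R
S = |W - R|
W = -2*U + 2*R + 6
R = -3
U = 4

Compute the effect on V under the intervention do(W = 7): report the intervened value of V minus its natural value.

Intervening sets W = 7 and removes its equation (W = -2*U + 2*R + 6).
P = U*R  [with U=4, R=-3]  = -12
V = 2*P + 2*R - W  [with P=-12, R=-3, W=7]  = -37
Without intervention: P = U*R  [with U=4, R=-3]  = -12; W = -2*U + 2*R + 6  [with U=4, R=-3]  = -8; V = 2*P + 2*R - W  [with P=-12, R=-3, W=-8]  = -22.
Change = -37 − (-22) = -15.

-15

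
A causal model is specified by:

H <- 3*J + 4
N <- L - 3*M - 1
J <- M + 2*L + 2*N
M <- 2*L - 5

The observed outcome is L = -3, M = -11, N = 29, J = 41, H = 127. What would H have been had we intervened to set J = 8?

28

Intervening sets J = 8 and removes its equation (J <- M + 2*L + 2*N).
H = 3*J + 4  [with J=8]  = 28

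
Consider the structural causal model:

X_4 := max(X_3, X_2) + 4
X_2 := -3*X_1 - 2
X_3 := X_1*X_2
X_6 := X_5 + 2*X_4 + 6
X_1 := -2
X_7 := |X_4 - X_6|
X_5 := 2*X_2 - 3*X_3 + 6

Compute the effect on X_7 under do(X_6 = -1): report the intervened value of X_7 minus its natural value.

-43

Intervening sets X_6 = -1 and removes its equation (X_6 := X_5 + 2*X_4 + 6).
X_2 = -3*X_1 - 2  [with X_1=-2]  = 4
X_3 = X_1*X_2  [with X_1=-2, X_2=4]  = -8
X_4 = max(X_3, X_2) + 4  [with X_3=-8, X_2=4]  = 8
X_7 = |X_4 - X_6|  [with X_4=8, X_6=-1]  = 9
Without intervention: X_2 = -3*X_1 - 2  [with X_1=-2]  = 4; X_3 = X_1*X_2  [with X_1=-2, X_2=4]  = -8; X_4 = max(X_3, X_2) + 4  [with X_3=-8, X_2=4]  = 8; X_5 = 2*X_2 - 3*X_3 + 6  [with X_2=4, X_3=-8]  = 38; X_6 = X_5 + 2*X_4 + 6  [with X_5=38, X_4=8]  = 60; X_7 = |X_4 - X_6|  [with X_4=8, X_6=60]  = 52.
Change = 9 − 52 = -43.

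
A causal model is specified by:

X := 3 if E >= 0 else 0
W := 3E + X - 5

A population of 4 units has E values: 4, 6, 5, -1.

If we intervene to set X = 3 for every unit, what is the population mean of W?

8.5

Every unit gets X=3 under the intervention. W values become 10, 16, 13, -5; E[W|do(X=3)] = 8.5.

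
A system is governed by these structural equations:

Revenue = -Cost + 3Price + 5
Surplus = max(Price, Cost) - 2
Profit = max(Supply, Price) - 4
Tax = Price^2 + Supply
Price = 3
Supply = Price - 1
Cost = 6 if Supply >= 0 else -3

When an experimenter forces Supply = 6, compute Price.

Under do(Supply=6), the mechanism Supply = Price - 1 is discarded; Supply is fixed at 6.
Price is not downstream of the intervention, so its value is determined by the original equations.

3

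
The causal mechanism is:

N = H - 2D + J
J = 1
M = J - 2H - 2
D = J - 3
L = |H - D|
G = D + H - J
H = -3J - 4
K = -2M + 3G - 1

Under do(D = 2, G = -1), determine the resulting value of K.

Setting D = 2, G = -1 by intervention discards those variables' equations.
H = -3J - 4  [with J=1]  = -7
M = J - 2H - 2  [with J=1, H=-7]  = 13
K = -2M + 3G - 1  [with M=13, G=-1]  = -30

-30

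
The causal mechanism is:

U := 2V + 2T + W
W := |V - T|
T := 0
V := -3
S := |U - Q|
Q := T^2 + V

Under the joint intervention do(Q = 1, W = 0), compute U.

The joint intervention fixes Q = 1, W = 0, removing each variable's own equation.
U = 2V + 2T + W  [with V=-3, T=0, W=0]  = -6

-6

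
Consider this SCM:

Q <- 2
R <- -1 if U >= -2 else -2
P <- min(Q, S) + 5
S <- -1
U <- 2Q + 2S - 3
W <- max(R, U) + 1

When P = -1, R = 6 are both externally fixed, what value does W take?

The joint intervention fixes P = -1, R = 6, removing each variable's own equation.
U = 2Q + 2S - 3  [with Q=2, S=-1]  = -1
W = max(R, U) + 1  [with R=6, U=-1]  = 7

7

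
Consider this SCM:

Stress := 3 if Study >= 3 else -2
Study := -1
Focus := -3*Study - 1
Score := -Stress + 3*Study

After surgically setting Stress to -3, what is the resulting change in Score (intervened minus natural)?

Under do(Stress=-3), the mechanism Stress := 3 if Study >= 3 else -2 is discarded; Stress is fixed at -3.
Score = -Stress + 3*Study  [with Stress=-3, Study=-1]  = 0
Without intervention: Stress = 3 if Study >= 3 else -2  [with Study=-1]  = -2; Score = -Stress + 3*Study  [with Stress=-2, Study=-1]  = -1.
Change = 0 − (-1) = 1.

1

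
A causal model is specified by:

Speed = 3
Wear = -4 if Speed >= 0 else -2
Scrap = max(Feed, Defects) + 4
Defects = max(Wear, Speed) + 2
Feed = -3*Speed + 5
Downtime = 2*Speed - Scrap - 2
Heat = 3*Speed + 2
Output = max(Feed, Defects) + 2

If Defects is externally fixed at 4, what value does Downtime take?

-4

do(Defects=4) replaces the equation Defects = max(Wear, Speed) + 2 with the constant Defects = 4.
Feed = -3*Speed + 5  [with Speed=3]  = -4
Scrap = max(Feed, Defects) + 4  [with Feed=-4, Defects=4]  = 8
Downtime = 2*Speed - Scrap - 2  [with Speed=3, Scrap=8]  = -4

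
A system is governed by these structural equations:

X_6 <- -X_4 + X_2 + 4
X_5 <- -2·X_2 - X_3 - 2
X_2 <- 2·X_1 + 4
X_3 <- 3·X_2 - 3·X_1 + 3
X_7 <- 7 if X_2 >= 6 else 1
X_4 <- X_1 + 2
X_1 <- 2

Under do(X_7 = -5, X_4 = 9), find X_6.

3

Setting X_7 = -5, X_4 = 9 by intervention discards those variables' equations.
X_2 = 2·X_1 + 4  [with X_1=2]  = 8
X_6 = -X_4 + X_2 + 4  [with X_4=9, X_2=8]  = 3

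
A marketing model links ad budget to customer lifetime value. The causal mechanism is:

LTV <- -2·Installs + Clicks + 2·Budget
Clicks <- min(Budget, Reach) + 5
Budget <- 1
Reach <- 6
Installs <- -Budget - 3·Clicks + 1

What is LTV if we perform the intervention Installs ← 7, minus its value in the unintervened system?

-50

Intervening sets Installs = 7 and removes its equation (Installs <- -Budget - 3·Clicks + 1).
Clicks = min(Budget, Reach) + 5  [with Budget=1, Reach=6]  = 6
LTV = -2·Installs + Clicks + 2·Budget  [with Installs=7, Clicks=6, Budget=1]  = -6
Without intervention: Clicks = min(Budget, Reach) + 5  [with Budget=1, Reach=6]  = 6; Installs = -Budget - 3·Clicks + 1  [with Budget=1, Clicks=6]  = -18; LTV = -2·Installs + Clicks + 2·Budget  [with Installs=-18, Clicks=6, Budget=1]  = 44.
Change = -6 − 44 = -50.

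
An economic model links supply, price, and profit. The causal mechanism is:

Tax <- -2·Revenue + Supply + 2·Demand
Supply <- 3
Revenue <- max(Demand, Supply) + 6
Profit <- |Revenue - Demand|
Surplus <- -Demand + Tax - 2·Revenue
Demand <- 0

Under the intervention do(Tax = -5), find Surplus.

-23

Under do(Tax=-5), the mechanism Tax <- -2·Revenue + Supply + 2·Demand is discarded; Tax is fixed at -5.
Revenue = max(Demand, Supply) + 6  [with Demand=0, Supply=3]  = 9
Surplus = -Demand + Tax - 2·Revenue  [with Demand=0, Tax=-5, Revenue=9]  = -23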